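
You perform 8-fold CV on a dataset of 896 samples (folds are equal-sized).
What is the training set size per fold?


Each validation fold has 896/8 = 112 samples. Training set = 896 - 112 = 784.

784


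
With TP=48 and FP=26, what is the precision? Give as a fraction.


Precision = TP / (TP + FP) = 48 / 74 = 24/37.

24/37


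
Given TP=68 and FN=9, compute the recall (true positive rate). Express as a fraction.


Recall = TP / (TP + FN) = 68 / 77 = 68/77.

68/77


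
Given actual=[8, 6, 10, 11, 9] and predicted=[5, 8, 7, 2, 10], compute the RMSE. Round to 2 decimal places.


MSE = 20.8000. RMSE = sqrt(20.8000) = 4.56.

4.56


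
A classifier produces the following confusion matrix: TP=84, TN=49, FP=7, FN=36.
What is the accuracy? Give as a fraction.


Accuracy = (TP + TN) / (TP + TN + FP + FN) = (84 + 49) / 176 = 133/176.

133/176


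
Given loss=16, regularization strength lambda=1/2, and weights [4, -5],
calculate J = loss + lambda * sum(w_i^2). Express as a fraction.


L2 sq norm = sum(w^2) = 41. J = 16 + 1/2 * 41 = 73/2.

73/2


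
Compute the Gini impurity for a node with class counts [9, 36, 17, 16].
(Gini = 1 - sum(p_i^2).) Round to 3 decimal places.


Total = 78. Proportions: 9/78, 36/78, 17/78, 16/78. sum(p_i^2) = 0.3159. Gini = 1 - 0.3159 = 0.6841, which rounds to 0.684.

0.684


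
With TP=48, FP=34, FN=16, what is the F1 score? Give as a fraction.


Precision = 48/82 = 24/41. Recall = 48/64 = 3/4. F1 = 2*P*R/(P+R) = 48/73.

48/73


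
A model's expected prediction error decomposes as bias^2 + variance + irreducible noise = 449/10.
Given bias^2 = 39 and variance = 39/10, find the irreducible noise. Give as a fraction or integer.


Total error = bias^2 + variance + irreducible noise. So irreducible noise = 449/10 - 39 - 39/10 = 2.

2


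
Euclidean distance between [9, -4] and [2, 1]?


d = sqrt(sum of squared differences). (9-2)^2=49, (-4-1)^2=25. Sum = 74.

sqrt(74)


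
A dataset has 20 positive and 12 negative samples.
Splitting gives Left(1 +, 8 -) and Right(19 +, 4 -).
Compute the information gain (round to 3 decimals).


H(parent) = 0.9544. H(left) = 0.5033, H(right) = 0.6666. Weighted = (9/32)*0.5033 + (23/32)*0.6666 = 0.6207. IG = 0.9544 - 0.6207 = 0.3337, which rounds to 0.334.

0.334


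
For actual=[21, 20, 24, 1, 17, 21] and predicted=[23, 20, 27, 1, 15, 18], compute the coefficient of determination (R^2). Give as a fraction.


Mean(y) = 52/3. SS_res = 26. SS_tot = 1036/3. R^2 = 1 - 26/(1036/3) = 479/518.

479/518


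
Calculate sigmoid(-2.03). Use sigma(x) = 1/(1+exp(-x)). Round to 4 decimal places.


sigma(-2.03) = 1/(1+e^(2.03)) = 1/(1+7.614086) = 1/8.614086 = 0.1161.

0.1161


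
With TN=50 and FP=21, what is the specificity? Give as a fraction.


Specificity = TN / (TN + FP) = 50 / 71 = 50/71.

50/71


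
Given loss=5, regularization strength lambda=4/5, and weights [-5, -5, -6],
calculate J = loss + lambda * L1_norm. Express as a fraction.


L1 norm = sum(|w|) = 16. J = 5 + 4/5 * 16 = 89/5.

89/5


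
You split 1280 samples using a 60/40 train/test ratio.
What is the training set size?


Test set = 1280 * 40% = 512. Training set = 1280 - 512 = 768.

768


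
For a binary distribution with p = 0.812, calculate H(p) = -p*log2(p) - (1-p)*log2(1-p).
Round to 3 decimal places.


H = -0.812*log2(0.812) - 0.188*log2(0.188) = 0.697.

0.697


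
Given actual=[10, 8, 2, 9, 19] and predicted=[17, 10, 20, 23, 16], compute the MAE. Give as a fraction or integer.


MAE = (1/5) * (|10-17|=7 + |8-10|=2 + |2-20|=18 + |9-23|=14 + |19-16|=3). Sum = 44. MAE = 44/5.

44/5


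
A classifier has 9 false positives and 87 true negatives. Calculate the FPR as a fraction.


FPR = FP / (FP + TN) = 9 / 96 = 3/32.

3/32


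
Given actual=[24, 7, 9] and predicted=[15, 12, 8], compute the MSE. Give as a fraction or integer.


MSE = (1/3) * ((24-15)^2=81 + (7-12)^2=25 + (9-8)^2=1). Sum = 107. MSE = 107/3.

107/3


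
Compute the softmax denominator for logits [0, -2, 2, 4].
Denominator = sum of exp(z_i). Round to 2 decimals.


Denom = e^0=1.0000 + e^-2=0.1353 + e^2=7.3891 + e^4=54.5982. Sum = 63.1226, which rounds to 63.12.

63.12


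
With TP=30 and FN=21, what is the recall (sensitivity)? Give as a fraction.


Recall = TP / (TP + FN) = 30 / 51 = 10/17.

10/17


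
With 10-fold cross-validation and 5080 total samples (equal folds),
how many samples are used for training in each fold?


Each validation fold has 5080/10 = 508 samples. Training set = 5080 - 508 = 4572.

4572


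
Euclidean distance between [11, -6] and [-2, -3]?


d = sqrt(sum of squared differences). (11--2)^2=169, (-6--3)^2=9. Sum = 178.

sqrt(178)


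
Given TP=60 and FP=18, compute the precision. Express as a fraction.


Precision = TP / (TP + FP) = 60 / 78 = 10/13.

10/13


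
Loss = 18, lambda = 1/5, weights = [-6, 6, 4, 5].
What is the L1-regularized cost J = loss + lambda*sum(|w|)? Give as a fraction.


L1 norm = sum(|w|) = 21. J = 18 + 1/5 * 21 = 111/5.

111/5


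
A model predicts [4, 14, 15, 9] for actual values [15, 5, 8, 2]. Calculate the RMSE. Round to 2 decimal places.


MSE = 75.0000. RMSE = sqrt(75.0000) = 8.66.

8.66


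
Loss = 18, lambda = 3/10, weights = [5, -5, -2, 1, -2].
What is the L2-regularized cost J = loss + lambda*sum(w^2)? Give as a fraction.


L2 sq norm = sum(w^2) = 59. J = 18 + 3/10 * 59 = 357/10.

357/10


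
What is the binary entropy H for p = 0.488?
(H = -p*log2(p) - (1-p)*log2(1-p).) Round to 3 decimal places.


H = -0.488*log2(0.488) - 0.512*log2(0.512) = 1.000.

1.000


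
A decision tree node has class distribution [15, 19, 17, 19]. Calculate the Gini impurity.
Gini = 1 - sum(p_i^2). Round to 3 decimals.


Total = 70. Proportions: 15/70, 19/70, 17/70, 19/70. sum(p_i^2) = 0.2522. Gini = 1 - 0.2522 = 0.7478, which rounds to 0.748.

0.748


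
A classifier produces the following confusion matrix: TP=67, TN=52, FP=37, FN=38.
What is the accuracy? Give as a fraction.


Accuracy = (TP + TN) / (TP + TN + FP + FN) = (67 + 52) / 194 = 119/194.

119/194


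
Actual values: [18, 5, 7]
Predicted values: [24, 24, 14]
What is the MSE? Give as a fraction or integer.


MSE = (1/3) * ((18-24)^2=36 + (5-24)^2=361 + (7-14)^2=49). Sum = 446. MSE = 446/3.

446/3


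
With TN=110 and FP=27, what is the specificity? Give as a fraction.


Specificity = TN / (TN + FP) = 110 / 137 = 110/137.

110/137


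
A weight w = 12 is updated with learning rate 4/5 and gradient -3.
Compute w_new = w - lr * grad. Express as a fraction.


w_new = 12 - 4/5 * -3 = 12 - -12/5 = 72/5.

72/5


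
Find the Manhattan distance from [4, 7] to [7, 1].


d = sum of absolute differences: |4-7|=3 + |7-1|=6 = 9.

9


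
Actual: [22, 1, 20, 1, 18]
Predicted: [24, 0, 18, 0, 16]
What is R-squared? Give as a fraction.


Mean(y) = 62/5. SS_res = 14. SS_tot = 2206/5. R^2 = 1 - 14/(2206/5) = 1068/1103.

1068/1103


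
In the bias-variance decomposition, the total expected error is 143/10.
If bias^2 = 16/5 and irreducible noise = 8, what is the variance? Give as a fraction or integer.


Total error = bias^2 + variance + irreducible noise. So variance = 143/10 - 16/5 - 8 = 31/10.

31/10


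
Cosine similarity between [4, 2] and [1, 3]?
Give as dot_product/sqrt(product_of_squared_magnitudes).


dot = 10. |a|^2 = 20, |b|^2 = 10. cos = 10/sqrt(200).

10/sqrt(200)


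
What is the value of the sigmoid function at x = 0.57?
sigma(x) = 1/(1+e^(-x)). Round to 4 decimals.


sigma(0.57) = 1/(1+e^(-0.57)) = 1/(1+0.565525) = 1/1.565525 = 0.6388.

0.6388


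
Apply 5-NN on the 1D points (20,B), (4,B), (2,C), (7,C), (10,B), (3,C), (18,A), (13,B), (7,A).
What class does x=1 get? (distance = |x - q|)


Distances: |20-1|=19, |4-1|=3, |2-1|=1, |7-1|=6, |10-1|=9, |3-1|=2, |18-1|=17, |13-1|=12, |7-1|=6. 5 nearest: (2,C), (3,C), (4,B), (7,A), (7,C). Counts: {'C': 3, 'B': 1, 'A': 1}. Majority class: C.

C


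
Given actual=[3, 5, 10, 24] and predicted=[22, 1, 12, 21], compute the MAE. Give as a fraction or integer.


MAE = (1/4) * (|3-22|=19 + |5-1|=4 + |10-12|=2 + |24-21|=3). Sum = 28. MAE = 7.

7


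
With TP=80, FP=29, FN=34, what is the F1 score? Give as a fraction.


Precision = 80/109 = 80/109. Recall = 80/114 = 40/57. F1 = 2*P*R/(P+R) = 160/223.

160/223


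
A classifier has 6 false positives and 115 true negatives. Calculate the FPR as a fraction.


FPR = FP / (FP + TN) = 6 / 121 = 6/121.

6/121


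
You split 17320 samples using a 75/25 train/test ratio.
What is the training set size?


Test set = 17320 * 25% = 4330. Training set = 17320 - 4330 = 12990.

12990


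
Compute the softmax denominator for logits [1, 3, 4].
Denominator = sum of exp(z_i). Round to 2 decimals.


Denom = e^1=2.7183 + e^3=20.0855 + e^4=54.5982. Sum = 77.4020, which rounds to 77.40.

77.40


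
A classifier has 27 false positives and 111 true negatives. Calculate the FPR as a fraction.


FPR = FP / (FP + TN) = 27 / 138 = 9/46.

9/46


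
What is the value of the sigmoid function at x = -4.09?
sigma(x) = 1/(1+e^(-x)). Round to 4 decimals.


sigma(-4.09) = 1/(1+e^(4.09)) = 1/(1+59.739892) = 1/60.739892 = 0.0165.

0.0165


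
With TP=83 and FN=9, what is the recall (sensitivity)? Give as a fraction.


Recall = TP / (TP + FN) = 83 / 92 = 83/92.

83/92


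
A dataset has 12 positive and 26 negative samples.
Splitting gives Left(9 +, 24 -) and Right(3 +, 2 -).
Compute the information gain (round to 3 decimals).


H(parent) = 0.8997. H(left) = 0.8454, H(right) = 0.9710. Weighted = (33/38)*0.8454 + (5/38)*0.9710 = 0.8619. IG = 0.8997 - 0.8619 = 0.0378, which rounds to 0.038.

0.038


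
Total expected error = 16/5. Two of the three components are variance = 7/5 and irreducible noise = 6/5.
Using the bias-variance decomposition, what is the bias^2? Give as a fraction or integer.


Total error = bias^2 + variance + irreducible noise. So bias^2 = 16/5 - 7/5 - 6/5 = 3/5.

3/5


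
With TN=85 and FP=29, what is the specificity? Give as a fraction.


Specificity = TN / (TN + FP) = 85 / 114 = 85/114.

85/114


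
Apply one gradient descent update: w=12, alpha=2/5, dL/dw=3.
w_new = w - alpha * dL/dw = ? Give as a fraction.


w_new = 12 - 2/5 * 3 = 12 - 6/5 = 54/5.

54/5


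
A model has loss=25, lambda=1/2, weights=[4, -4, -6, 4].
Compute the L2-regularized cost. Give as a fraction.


L2 sq norm = sum(w^2) = 84. J = 25 + 1/2 * 84 = 67.

67


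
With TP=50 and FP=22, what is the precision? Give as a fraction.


Precision = TP / (TP + FP) = 50 / 72 = 25/36.

25/36


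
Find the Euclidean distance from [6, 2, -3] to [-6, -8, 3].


d = sqrt(sum of squared differences). (6--6)^2=144, (2--8)^2=100, (-3-3)^2=36. Sum = 280.

sqrt(280)


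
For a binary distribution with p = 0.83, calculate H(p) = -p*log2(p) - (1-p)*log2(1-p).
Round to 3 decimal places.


H = -0.83*log2(0.83) - 0.17*log2(0.17) = 0.658.

0.658


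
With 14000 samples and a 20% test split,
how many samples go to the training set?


Test set = 14000 * 20% = 2800. Training set = 14000 - 2800 = 11200.

11200


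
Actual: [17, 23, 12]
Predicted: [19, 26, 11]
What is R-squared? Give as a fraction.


Mean(y) = 52/3. SS_res = 14. SS_tot = 182/3. R^2 = 1 - 14/(182/3) = 10/13.

10/13


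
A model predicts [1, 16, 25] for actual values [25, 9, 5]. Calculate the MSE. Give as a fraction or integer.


MSE = (1/3) * ((25-1)^2=576 + (9-16)^2=49 + (5-25)^2=400). Sum = 1025. MSE = 1025/3.

1025/3


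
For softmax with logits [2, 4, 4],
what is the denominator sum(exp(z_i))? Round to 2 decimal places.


Denom = e^2=7.3891 + e^4=54.5982 + e^4=54.5982. Sum = 116.5855, which rounds to 116.59.

116.59


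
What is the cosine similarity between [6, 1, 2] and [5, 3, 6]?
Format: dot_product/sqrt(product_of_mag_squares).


dot = 45. |a|^2 = 41, |b|^2 = 70. cos = 45/sqrt(2870).

45/sqrt(2870)


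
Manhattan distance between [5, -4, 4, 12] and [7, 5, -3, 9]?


d = sum of absolute differences: |5-7|=2 + |-4-5|=9 + |4--3|=7 + |12-9|=3 = 21.

21


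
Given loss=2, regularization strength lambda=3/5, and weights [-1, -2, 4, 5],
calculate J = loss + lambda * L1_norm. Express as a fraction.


L1 norm = sum(|w|) = 12. J = 2 + 3/5 * 12 = 46/5.

46/5


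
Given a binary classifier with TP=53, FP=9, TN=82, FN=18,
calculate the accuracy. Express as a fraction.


Accuracy = (TP + TN) / (TP + TN + FP + FN) = (53 + 82) / 162 = 5/6.

5/6


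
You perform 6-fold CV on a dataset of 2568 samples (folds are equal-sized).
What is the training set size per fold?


Each validation fold has 2568/6 = 428 samples. Training set = 2568 - 428 = 2140.

2140


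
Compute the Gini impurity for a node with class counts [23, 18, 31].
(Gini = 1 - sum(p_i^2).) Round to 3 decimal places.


Total = 72. Proportions: 23/72, 18/72, 31/72. sum(p_i^2) = 0.3499. Gini = 1 - 0.3499 = 0.6501, which rounds to 0.650.

0.650


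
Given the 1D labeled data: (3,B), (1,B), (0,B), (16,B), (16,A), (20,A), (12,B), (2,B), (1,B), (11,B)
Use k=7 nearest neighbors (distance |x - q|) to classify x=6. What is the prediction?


Distances: |3-6|=3, |1-6|=5, |0-6|=6, |16-6|=10, |16-6|=10, |20-6|=14, |12-6|=6, |2-6|=4, |1-6|=5, |11-6|=5. 7 nearest: (3,B), (2,B), (1,B), (1,B), (11,B), (0,B), (12,B). Counts: {'B': 7}. Majority class: B.

B


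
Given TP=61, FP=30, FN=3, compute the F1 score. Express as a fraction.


Precision = 61/91 = 61/91. Recall = 61/64 = 61/64. F1 = 2*P*R/(P+R) = 122/155.

122/155


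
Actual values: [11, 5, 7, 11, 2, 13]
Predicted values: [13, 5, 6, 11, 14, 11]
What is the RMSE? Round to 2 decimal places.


MSE = 25.5000. RMSE = sqrt(25.5000) = 5.05.

5.05


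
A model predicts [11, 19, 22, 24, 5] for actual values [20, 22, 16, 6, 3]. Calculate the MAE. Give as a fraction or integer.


MAE = (1/5) * (|20-11|=9 + |22-19|=3 + |16-22|=6 + |6-24|=18 + |3-5|=2). Sum = 38. MAE = 38/5.

38/5


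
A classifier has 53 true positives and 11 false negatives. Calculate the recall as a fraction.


Recall = TP / (TP + FN) = 53 / 64 = 53/64.

53/64


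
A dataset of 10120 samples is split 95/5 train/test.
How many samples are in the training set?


Test set = 10120 * 5% = 506. Training set = 10120 - 506 = 9614.

9614


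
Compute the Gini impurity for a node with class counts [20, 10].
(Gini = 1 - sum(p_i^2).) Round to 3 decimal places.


Total = 30. Proportions: 20/30, 10/30. sum(p_i^2) = 0.5556. Gini = 1 - 0.5556 = 0.4444, which rounds to 0.444.

0.444


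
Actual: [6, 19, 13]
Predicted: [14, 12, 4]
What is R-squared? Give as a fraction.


Mean(y) = 38/3. SS_res = 194. SS_tot = 254/3. R^2 = 1 - 194/(254/3) = -164/127.

-164/127


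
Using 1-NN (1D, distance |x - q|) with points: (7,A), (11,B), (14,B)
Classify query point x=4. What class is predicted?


Distances: |7-4|=3, |11-4|=7, |14-4|=10. 1 nearest: (7,A). Counts: {'A': 1}. Majority class: A.

A


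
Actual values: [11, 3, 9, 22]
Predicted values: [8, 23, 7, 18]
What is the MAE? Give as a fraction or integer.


MAE = (1/4) * (|11-8|=3 + |3-23|=20 + |9-7|=2 + |22-18|=4). Sum = 29. MAE = 29/4.

29/4


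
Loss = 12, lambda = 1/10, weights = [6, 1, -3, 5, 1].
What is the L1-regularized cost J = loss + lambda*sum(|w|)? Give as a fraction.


L1 norm = sum(|w|) = 16. J = 12 + 1/10 * 16 = 68/5.

68/5


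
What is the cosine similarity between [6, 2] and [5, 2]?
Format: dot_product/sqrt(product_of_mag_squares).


dot = 34. |a|^2 = 40, |b|^2 = 29. cos = 34/sqrt(1160).

34/sqrt(1160)


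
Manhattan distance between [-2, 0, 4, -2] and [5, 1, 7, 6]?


d = sum of absolute differences: |-2-5|=7 + |0-1|=1 + |4-7|=3 + |-2-6|=8 = 19.

19


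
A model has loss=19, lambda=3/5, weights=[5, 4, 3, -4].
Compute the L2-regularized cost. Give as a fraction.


L2 sq norm = sum(w^2) = 66. J = 19 + 3/5 * 66 = 293/5.

293/5


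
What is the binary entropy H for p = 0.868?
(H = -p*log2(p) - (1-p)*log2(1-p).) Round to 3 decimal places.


H = -0.868*log2(0.868) - 0.132*log2(0.132) = 0.563.

0.563


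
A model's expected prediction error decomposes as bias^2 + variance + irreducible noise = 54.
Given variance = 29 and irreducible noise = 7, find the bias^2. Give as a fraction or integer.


Total error = bias^2 + variance + irreducible noise. So bias^2 = 54 - 29 - 7 = 18.

18


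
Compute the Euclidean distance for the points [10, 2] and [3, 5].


d = sqrt(sum of squared differences). (10-3)^2=49, (2-5)^2=9. Sum = 58.

sqrt(58)


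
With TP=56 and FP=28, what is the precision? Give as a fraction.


Precision = TP / (TP + FP) = 56 / 84 = 2/3.

2/3


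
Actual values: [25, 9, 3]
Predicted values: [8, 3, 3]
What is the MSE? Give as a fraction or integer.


MSE = (1/3) * ((25-8)^2=289 + (9-3)^2=36 + (3-3)^2=0). Sum = 325. MSE = 325/3.

325/3


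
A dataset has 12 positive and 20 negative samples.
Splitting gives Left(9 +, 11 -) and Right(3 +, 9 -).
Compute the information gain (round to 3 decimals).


H(parent) = 0.9544. H(left) = 0.9928, H(right) = 0.8113. Weighted = (20/32)*0.9928 + (12/32)*0.8113 = 0.9247. IG = 0.9544 - 0.9247 = 0.0297, which rounds to 0.030.

0.030


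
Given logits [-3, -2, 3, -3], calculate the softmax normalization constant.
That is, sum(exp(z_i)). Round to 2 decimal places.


Denom = e^-3=0.0498 + e^-2=0.1353 + e^3=20.0855 + e^-3=0.0498. Sum = 20.3204, which rounds to 20.32.

20.32


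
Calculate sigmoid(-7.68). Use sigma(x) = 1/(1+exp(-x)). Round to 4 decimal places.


sigma(-7.68) = 1/(1+e^(7.68)) = 1/(1+2164.619772) = 1/2165.619772 = 0.0005.

0.0005


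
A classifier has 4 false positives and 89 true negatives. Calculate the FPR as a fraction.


FPR = FP / (FP + TN) = 4 / 93 = 4/93.

4/93


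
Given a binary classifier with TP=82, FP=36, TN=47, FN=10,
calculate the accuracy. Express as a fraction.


Accuracy = (TP + TN) / (TP + TN + FP + FN) = (82 + 47) / 175 = 129/175.

129/175


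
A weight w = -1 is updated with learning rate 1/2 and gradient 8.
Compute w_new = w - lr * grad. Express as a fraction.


w_new = -1 - 1/2 * 8 = -1 - 4 = -5.

-5


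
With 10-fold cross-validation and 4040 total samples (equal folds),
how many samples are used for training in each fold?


Each validation fold has 4040/10 = 404 samples. Training set = 4040 - 404 = 3636.

3636


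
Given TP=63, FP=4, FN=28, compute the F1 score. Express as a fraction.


Precision = 63/67 = 63/67. Recall = 63/91 = 9/13. F1 = 2*P*R/(P+R) = 63/79.

63/79


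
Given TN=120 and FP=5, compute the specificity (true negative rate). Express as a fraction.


Specificity = TN / (TN + FP) = 120 / 125 = 24/25.

24/25


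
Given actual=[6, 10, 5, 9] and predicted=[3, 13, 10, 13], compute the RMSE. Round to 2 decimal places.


MSE = 14.7500. RMSE = sqrt(14.7500) = 3.84.

3.84


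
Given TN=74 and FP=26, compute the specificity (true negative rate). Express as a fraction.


Specificity = TN / (TN + FP) = 74 / 100 = 37/50.

37/50


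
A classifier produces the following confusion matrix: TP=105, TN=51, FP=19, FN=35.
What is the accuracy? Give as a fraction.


Accuracy = (TP + TN) / (TP + TN + FP + FN) = (105 + 51) / 210 = 26/35.

26/35


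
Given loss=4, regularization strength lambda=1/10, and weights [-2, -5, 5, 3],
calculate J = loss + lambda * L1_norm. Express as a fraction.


L1 norm = sum(|w|) = 15. J = 4 + 1/10 * 15 = 11/2.

11/2


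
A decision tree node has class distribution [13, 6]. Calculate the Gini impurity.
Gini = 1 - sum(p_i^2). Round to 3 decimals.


Total = 19. Proportions: 13/19, 6/19. sum(p_i^2) = 0.5679. Gini = 1 - 0.5679 = 0.4321, which rounds to 0.432.

0.432


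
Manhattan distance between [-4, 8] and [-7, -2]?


d = sum of absolute differences: |-4--7|=3 + |8--2|=10 = 13.

13


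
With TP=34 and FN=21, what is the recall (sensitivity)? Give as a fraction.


Recall = TP / (TP + FN) = 34 / 55 = 34/55.

34/55


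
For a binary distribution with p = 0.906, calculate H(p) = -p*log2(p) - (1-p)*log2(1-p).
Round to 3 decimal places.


H = -0.906*log2(0.906) - 0.094*log2(0.094) = 0.450.

0.450


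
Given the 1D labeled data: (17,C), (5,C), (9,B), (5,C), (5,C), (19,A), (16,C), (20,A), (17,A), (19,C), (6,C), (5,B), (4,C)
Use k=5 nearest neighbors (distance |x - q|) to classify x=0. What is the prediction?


Distances: |17-0|=17, |5-0|=5, |9-0|=9, |5-0|=5, |5-0|=5, |19-0|=19, |16-0|=16, |20-0|=20, |17-0|=17, |19-0|=19, |6-0|=6, |5-0|=5, |4-0|=4. 5 nearest: (4,C), (5,B), (5,C), (5,C), (5,C). Counts: {'C': 4, 'B': 1}. Majority class: C.

C


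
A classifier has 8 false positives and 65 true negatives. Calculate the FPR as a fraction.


FPR = FP / (FP + TN) = 8 / 73 = 8/73.

8/73


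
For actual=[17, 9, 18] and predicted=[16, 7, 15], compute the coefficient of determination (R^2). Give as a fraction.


Mean(y) = 44/3. SS_res = 14. SS_tot = 146/3. R^2 = 1 - 14/(146/3) = 52/73.

52/73


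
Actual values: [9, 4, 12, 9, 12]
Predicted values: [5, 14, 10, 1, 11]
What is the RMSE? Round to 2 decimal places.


MSE = 37.0000. RMSE = sqrt(37.0000) = 6.08.

6.08


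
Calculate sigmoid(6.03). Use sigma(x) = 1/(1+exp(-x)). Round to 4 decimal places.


sigma(6.03) = 1/(1+e^(-6.03)) = 1/(1+0.002405) = 1/1.002405 = 0.9976.

0.9976


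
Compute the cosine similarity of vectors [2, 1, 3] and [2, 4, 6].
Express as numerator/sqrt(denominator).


dot = 26. |a|^2 = 14, |b|^2 = 56. cos = 26/sqrt(784).

26/sqrt(784)


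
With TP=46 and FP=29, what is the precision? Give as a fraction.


Precision = TP / (TP + FP) = 46 / 75 = 46/75.

46/75


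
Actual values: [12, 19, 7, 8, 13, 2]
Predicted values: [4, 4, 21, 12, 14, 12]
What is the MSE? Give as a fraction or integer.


MSE = (1/6) * ((12-4)^2=64 + (19-4)^2=225 + (7-21)^2=196 + (8-12)^2=16 + (13-14)^2=1 + (2-12)^2=100). Sum = 602. MSE = 301/3.

301/3


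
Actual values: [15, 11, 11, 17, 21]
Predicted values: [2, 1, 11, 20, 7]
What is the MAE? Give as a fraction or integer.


MAE = (1/5) * (|15-2|=13 + |11-1|=10 + |11-11|=0 + |17-20|=3 + |21-7|=14). Sum = 40. MAE = 8.

8


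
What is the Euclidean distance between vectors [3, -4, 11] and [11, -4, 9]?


d = sqrt(sum of squared differences). (3-11)^2=64, (-4--4)^2=0, (11-9)^2=4. Sum = 68.

sqrt(68)


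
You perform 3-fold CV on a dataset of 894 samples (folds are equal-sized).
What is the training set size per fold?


Each validation fold has 894/3 = 298 samples. Training set = 894 - 298 = 596.

596


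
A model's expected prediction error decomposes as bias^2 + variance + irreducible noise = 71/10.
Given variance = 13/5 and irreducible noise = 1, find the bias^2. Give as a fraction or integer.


Total error = bias^2 + variance + irreducible noise. So bias^2 = 71/10 - 13/5 - 1 = 7/2.

7/2


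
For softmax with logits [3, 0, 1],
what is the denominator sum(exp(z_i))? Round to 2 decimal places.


Denom = e^3=20.0855 + e^0=1.0000 + e^1=2.7183. Sum = 23.8038, which rounds to 23.80.

23.80


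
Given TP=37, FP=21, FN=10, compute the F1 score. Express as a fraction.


Precision = 37/58 = 37/58. Recall = 37/47 = 37/47. F1 = 2*P*R/(P+R) = 74/105.

74/105


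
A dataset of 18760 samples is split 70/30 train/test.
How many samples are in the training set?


Test set = 18760 * 30% = 5628. Training set = 18760 - 5628 = 13132.

13132


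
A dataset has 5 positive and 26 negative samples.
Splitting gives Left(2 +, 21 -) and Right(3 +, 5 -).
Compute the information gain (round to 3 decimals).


H(parent) = 0.6374. H(left) = 0.4262, H(right) = 0.9544. Weighted = (23/31)*0.4262 + (8/31)*0.9544 = 0.5625. IG = 0.6374 - 0.5625 = 0.0749, which rounds to 0.075.

0.075


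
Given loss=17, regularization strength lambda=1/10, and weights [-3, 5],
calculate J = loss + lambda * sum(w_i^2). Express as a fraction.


L2 sq norm = sum(w^2) = 34. J = 17 + 1/10 * 34 = 102/5.

102/5


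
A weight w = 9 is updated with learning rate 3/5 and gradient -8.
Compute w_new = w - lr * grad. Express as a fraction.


w_new = 9 - 3/5 * -8 = 9 - -24/5 = 69/5.

69/5


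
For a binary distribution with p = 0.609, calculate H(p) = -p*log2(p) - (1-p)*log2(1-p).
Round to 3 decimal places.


H = -0.609*log2(0.609) - 0.391*log2(0.391) = 0.965.

0.965


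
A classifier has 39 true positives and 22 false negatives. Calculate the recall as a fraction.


Recall = TP / (TP + FN) = 39 / 61 = 39/61.

39/61


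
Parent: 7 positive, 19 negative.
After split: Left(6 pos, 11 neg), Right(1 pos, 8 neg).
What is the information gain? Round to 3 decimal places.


H(parent) = 0.8404. H(left) = 0.9367, H(right) = 0.5033. Weighted = (17/26)*0.9367 + (9/26)*0.5033 = 0.7867. IG = 0.8404 - 0.7867 = 0.0537, which rounds to 0.054.

0.054


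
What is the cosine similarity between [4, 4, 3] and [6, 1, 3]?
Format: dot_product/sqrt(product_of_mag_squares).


dot = 37. |a|^2 = 41, |b|^2 = 46. cos = 37/sqrt(1886).

37/sqrt(1886)


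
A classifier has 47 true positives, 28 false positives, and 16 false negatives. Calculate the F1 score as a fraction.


Precision = 47/75 = 47/75. Recall = 47/63 = 47/63. F1 = 2*P*R/(P+R) = 47/69.

47/69


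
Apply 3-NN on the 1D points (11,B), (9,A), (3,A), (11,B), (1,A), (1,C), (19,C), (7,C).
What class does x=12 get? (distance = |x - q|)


Distances: |11-12|=1, |9-12|=3, |3-12|=9, |11-12|=1, |1-12|=11, |1-12|=11, |19-12|=7, |7-12|=5. 3 nearest: (11,B), (11,B), (9,A). Counts: {'B': 2, 'A': 1}. Majority class: B.

B


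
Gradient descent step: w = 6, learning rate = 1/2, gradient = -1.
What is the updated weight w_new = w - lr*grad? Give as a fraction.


w_new = 6 - 1/2 * -1 = 6 - -1/2 = 13/2.

13/2


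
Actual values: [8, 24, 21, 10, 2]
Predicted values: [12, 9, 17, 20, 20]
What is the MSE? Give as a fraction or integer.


MSE = (1/5) * ((8-12)^2=16 + (24-9)^2=225 + (21-17)^2=16 + (10-20)^2=100 + (2-20)^2=324). Sum = 681. MSE = 681/5.

681/5


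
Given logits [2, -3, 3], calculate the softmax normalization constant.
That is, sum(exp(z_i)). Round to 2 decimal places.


Denom = e^2=7.3891 + e^-3=0.0498 + e^3=20.0855. Sum = 27.5244, which rounds to 27.52.

27.52


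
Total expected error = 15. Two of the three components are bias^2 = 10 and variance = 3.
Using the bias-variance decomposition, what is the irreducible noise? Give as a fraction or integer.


Total error = bias^2 + variance + irreducible noise. So irreducible noise = 15 - 10 - 3 = 2.

2


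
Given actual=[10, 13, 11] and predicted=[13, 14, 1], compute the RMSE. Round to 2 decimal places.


MSE = 36.6667. RMSE = sqrt(36.6667) = 6.06.

6.06


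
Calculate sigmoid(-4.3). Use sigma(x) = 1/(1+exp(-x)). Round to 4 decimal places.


sigma(-4.3) = 1/(1+e^(4.3)) = 1/(1+73.699794) = 1/74.699794 = 0.0134.

0.0134


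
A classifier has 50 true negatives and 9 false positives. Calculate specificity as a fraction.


Specificity = TN / (TN + FP) = 50 / 59 = 50/59.

50/59


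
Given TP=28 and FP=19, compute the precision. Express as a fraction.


Precision = TP / (TP + FP) = 28 / 47 = 28/47.

28/47


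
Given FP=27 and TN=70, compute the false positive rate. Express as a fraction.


FPR = FP / (FP + TN) = 27 / 97 = 27/97.

27/97


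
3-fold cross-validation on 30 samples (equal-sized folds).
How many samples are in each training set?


Each validation fold has 30/3 = 10 samples. Training set = 30 - 10 = 20.

20


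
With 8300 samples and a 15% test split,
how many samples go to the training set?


Test set = 8300 * 15% = 1245. Training set = 8300 - 1245 = 7055.

7055


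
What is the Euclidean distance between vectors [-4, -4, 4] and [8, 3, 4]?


d = sqrt(sum of squared differences). (-4-8)^2=144, (-4-3)^2=49, (4-4)^2=0. Sum = 193.

sqrt(193)


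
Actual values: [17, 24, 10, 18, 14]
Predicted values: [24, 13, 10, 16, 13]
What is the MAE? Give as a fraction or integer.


MAE = (1/5) * (|17-24|=7 + |24-13|=11 + |10-10|=0 + |18-16|=2 + |14-13|=1). Sum = 21. MAE = 21/5.

21/5


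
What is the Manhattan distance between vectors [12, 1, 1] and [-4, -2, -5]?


d = sum of absolute differences: |12--4|=16 + |1--2|=3 + |1--5|=6 = 25.

25


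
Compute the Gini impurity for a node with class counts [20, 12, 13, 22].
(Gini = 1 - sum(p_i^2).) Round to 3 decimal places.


Total = 67. Proportions: 20/67, 12/67, 13/67, 22/67. sum(p_i^2) = 0.2667. Gini = 1 - 0.2667 = 0.7333, which rounds to 0.733.

0.733


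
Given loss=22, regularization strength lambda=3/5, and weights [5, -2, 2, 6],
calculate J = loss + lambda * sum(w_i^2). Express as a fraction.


L2 sq norm = sum(w^2) = 69. J = 22 + 3/5 * 69 = 317/5.

317/5


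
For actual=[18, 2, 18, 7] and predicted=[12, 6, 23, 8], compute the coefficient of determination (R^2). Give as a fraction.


Mean(y) = 45/4. SS_res = 78. SS_tot = 779/4. R^2 = 1 - 78/(779/4) = 467/779.

467/779


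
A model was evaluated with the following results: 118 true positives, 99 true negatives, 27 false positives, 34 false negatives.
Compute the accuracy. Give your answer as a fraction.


Accuracy = (TP + TN) / (TP + TN + FP + FN) = (118 + 99) / 278 = 217/278.

217/278


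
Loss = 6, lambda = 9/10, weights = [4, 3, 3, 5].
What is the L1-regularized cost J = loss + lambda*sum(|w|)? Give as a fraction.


L1 norm = sum(|w|) = 15. J = 6 + 9/10 * 15 = 39/2.

39/2


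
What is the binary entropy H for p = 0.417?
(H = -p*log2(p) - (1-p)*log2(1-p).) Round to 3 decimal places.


H = -0.417*log2(0.417) - 0.583*log2(0.583) = 0.980.

0.980


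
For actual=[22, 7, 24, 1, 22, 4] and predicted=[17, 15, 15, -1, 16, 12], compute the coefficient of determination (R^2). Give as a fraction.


Mean(y) = 40/3. SS_res = 274. SS_tot = 1630/3. R^2 = 1 - 274/(1630/3) = 404/815.

404/815


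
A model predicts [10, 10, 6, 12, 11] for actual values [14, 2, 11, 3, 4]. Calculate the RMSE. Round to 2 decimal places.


MSE = 47.0000. RMSE = sqrt(47.0000) = 6.86.

6.86


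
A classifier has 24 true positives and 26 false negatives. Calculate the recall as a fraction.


Recall = TP / (TP + FN) = 24 / 50 = 12/25.

12/25


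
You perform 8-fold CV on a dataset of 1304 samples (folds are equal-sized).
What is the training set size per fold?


Each validation fold has 1304/8 = 163 samples. Training set = 1304 - 163 = 1141.

1141


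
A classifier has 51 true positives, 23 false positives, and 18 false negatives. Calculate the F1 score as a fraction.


Precision = 51/74 = 51/74. Recall = 51/69 = 17/23. F1 = 2*P*R/(P+R) = 102/143.

102/143


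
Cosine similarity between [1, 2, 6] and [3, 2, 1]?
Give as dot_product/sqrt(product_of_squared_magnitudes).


dot = 13. |a|^2 = 41, |b|^2 = 14. cos = 13/sqrt(574).

13/sqrt(574)


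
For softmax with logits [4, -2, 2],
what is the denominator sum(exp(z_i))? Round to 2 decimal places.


Denom = e^4=54.5982 + e^-2=0.1353 + e^2=7.3891. Sum = 62.1226, which rounds to 62.12.

62.12


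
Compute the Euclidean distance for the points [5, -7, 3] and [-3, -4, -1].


d = sqrt(sum of squared differences). (5--3)^2=64, (-7--4)^2=9, (3--1)^2=16. Sum = 89.

sqrt(89)


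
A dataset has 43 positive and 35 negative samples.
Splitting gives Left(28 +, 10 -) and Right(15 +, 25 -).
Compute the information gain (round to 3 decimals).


H(parent) = 0.9924. H(left) = 0.8315, H(right) = 0.9544. Weighted = (38/78)*0.8315 + (40/78)*0.9544 = 0.8945. IG = 0.9924 - 0.8945 = 0.0979, which rounds to 0.098.

0.098


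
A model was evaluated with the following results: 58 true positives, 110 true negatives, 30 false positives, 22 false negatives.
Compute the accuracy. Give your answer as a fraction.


Accuracy = (TP + TN) / (TP + TN + FP + FN) = (58 + 110) / 220 = 42/55.

42/55


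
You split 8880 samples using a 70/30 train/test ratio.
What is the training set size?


Test set = 8880 * 30% = 2664. Training set = 8880 - 2664 = 6216.

6216


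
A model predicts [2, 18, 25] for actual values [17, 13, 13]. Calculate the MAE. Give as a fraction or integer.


MAE = (1/3) * (|17-2|=15 + |13-18|=5 + |13-25|=12). Sum = 32. MAE = 32/3.

32/3


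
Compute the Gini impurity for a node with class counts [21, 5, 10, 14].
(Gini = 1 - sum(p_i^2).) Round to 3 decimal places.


Total = 50. Proportions: 21/50, 5/50, 10/50, 14/50. sum(p_i^2) = 0.3048. Gini = 1 - 0.3048 = 0.6952, which rounds to 0.695.

0.695


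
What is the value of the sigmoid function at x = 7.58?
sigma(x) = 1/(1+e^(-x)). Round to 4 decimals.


sigma(7.58) = 1/(1+e^(-7.58)) = 1/(1+0.000511) = 1/1.000511 = 0.9995.

0.9995


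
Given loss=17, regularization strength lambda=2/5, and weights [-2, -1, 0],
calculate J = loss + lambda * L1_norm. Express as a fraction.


L1 norm = sum(|w|) = 3. J = 17 + 2/5 * 3 = 91/5.

91/5


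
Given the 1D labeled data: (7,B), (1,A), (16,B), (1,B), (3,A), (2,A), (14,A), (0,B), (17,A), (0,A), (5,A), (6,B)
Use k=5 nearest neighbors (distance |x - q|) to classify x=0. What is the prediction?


Distances: |7-0|=7, |1-0|=1, |16-0|=16, |1-0|=1, |3-0|=3, |2-0|=2, |14-0|=14, |0-0|=0, |17-0|=17, |0-0|=0, |5-0|=5, |6-0|=6. 5 nearest: (0,A), (0,B), (1,A), (1,B), (2,A). Counts: {'A': 3, 'B': 2}. Majority class: A.

A


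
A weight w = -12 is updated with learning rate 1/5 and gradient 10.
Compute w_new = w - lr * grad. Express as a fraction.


w_new = -12 - 1/5 * 10 = -12 - 2 = -14.

-14


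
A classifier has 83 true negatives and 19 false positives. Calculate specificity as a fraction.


Specificity = TN / (TN + FP) = 83 / 102 = 83/102.

83/102


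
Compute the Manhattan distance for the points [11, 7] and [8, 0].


d = sum of absolute differences: |11-8|=3 + |7-0|=7 = 10.

10


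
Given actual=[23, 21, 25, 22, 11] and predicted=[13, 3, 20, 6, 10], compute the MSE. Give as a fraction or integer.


MSE = (1/5) * ((23-13)^2=100 + (21-3)^2=324 + (25-20)^2=25 + (22-6)^2=256 + (11-10)^2=1). Sum = 706. MSE = 706/5.

706/5


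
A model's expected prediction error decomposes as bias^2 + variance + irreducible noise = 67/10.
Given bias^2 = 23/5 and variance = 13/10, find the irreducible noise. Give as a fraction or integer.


Total error = bias^2 + variance + irreducible noise. So irreducible noise = 67/10 - 23/5 - 13/10 = 4/5.

4/5


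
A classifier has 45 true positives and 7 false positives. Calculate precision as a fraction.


Precision = TP / (TP + FP) = 45 / 52 = 45/52.

45/52


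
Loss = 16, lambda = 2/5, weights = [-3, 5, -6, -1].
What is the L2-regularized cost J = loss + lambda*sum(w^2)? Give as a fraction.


L2 sq norm = sum(w^2) = 71. J = 16 + 2/5 * 71 = 222/5.

222/5


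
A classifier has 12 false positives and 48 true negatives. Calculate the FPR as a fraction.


FPR = FP / (FP + TN) = 12 / 60 = 1/5.

1/5


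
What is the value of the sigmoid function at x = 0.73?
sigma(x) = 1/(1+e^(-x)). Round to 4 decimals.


sigma(0.73) = 1/(1+e^(-0.73)) = 1/(1+0.481909) = 1/1.481909 = 0.6748.

0.6748


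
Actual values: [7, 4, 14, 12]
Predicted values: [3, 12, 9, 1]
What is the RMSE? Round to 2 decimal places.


MSE = 56.5000. RMSE = sqrt(56.5000) = 7.52.

7.52


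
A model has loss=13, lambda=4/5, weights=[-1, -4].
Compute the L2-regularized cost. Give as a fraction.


L2 sq norm = sum(w^2) = 17. J = 13 + 4/5 * 17 = 133/5.

133/5


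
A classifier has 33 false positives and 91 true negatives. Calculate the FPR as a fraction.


FPR = FP / (FP + TN) = 33 / 124 = 33/124.

33/124


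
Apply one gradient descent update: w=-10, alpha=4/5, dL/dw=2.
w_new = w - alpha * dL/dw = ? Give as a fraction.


w_new = -10 - 4/5 * 2 = -10 - 8/5 = -58/5.

-58/5


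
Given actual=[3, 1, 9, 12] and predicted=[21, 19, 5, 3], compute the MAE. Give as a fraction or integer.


MAE = (1/4) * (|3-21|=18 + |1-19|=18 + |9-5|=4 + |12-3|=9). Sum = 49. MAE = 49/4.

49/4


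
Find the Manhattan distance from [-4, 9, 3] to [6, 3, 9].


d = sum of absolute differences: |-4-6|=10 + |9-3|=6 + |3-9|=6 = 22.

22


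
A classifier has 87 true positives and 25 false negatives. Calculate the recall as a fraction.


Recall = TP / (TP + FN) = 87 / 112 = 87/112.

87/112


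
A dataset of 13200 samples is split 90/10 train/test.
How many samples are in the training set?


Test set = 13200 * 10% = 1320. Training set = 13200 - 1320 = 11880.

11880


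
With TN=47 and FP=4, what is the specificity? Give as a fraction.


Specificity = TN / (TN + FP) = 47 / 51 = 47/51.

47/51


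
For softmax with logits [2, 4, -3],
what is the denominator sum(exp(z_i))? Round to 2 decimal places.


Denom = e^2=7.3891 + e^4=54.5982 + e^-3=0.0498. Sum = 62.0371, which rounds to 62.04.

62.04


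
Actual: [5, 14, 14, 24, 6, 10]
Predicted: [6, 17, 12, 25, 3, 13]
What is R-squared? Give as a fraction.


Mean(y) = 73/6. SS_res = 33. SS_tot = 1445/6. R^2 = 1 - 33/(1445/6) = 1247/1445.

1247/1445


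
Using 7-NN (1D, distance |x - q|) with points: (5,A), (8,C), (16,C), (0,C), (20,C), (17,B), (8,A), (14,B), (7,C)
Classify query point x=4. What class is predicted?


Distances: |5-4|=1, |8-4|=4, |16-4|=12, |0-4|=4, |20-4|=16, |17-4|=13, |8-4|=4, |14-4|=10, |7-4|=3. 7 nearest: (5,A), (7,C), (8,A), (8,C), (0,C), (14,B), (16,C). Counts: {'A': 2, 'C': 4, 'B': 1}. Majority class: C.

C


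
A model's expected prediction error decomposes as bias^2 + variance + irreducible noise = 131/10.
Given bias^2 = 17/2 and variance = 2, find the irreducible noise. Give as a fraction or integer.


Total error = bias^2 + variance + irreducible noise. So irreducible noise = 131/10 - 17/2 - 2 = 13/5.

13/5


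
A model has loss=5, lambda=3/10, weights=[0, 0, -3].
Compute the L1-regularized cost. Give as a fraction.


L1 norm = sum(|w|) = 3. J = 5 + 3/10 * 3 = 59/10.

59/10


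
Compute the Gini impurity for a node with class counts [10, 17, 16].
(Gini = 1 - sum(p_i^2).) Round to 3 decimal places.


Total = 43. Proportions: 10/43, 17/43, 16/43. sum(p_i^2) = 0.3488. Gini = 1 - 0.3488 = 0.6512, which rounds to 0.651.

0.651


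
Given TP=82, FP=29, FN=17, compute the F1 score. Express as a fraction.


Precision = 82/111 = 82/111. Recall = 82/99 = 82/99. F1 = 2*P*R/(P+R) = 82/105.

82/105


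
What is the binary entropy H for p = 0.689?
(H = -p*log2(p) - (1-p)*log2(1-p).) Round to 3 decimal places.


H = -0.689*log2(0.689) - 0.311*log2(0.311) = 0.894.

0.894


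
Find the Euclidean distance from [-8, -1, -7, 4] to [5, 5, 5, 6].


d = sqrt(sum of squared differences). (-8-5)^2=169, (-1-5)^2=36, (-7-5)^2=144, (4-6)^2=4. Sum = 353.

sqrt(353)


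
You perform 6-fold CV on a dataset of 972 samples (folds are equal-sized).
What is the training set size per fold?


Each validation fold has 972/6 = 162 samples. Training set = 972 - 162 = 810.

810


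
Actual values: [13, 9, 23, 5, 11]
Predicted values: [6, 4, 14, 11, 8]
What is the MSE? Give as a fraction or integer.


MSE = (1/5) * ((13-6)^2=49 + (9-4)^2=25 + (23-14)^2=81 + (5-11)^2=36 + (11-8)^2=9). Sum = 200. MSE = 40.

40


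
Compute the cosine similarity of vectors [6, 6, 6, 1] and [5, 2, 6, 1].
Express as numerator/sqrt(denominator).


dot = 79. |a|^2 = 109, |b|^2 = 66. cos = 79/sqrt(7194).

79/sqrt(7194)


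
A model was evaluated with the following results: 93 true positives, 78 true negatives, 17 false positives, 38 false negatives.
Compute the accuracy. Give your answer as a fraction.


Accuracy = (TP + TN) / (TP + TN + FP + FN) = (93 + 78) / 226 = 171/226.

171/226
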